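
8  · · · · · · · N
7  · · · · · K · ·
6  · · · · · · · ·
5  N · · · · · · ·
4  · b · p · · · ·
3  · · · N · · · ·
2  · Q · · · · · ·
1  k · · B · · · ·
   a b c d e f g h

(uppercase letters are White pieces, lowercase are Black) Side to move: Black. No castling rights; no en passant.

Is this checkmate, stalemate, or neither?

checkmate

Black to move; black king on a1.
In check: yes, from the white queen on b2.
King squares — b1: attacked by Qb2; a2: attacked by Qb2; b2: attacked by Nd3.
Legal moves for Black: none.
In check with no legal moves → checkmate.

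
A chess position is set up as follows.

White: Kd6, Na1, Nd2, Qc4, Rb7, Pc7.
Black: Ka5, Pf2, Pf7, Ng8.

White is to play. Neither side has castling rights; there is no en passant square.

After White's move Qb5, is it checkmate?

After Qb5: black king on a5; in check: yes, from the white queen on b5.
King squares — a4: attacked by Qb5; b4: attacked by Qb5; b5: attacked by Rb7; a6: attacked by Qb5; b6: attacked by Qb5.
Black has no legal moves → checkmate.

yes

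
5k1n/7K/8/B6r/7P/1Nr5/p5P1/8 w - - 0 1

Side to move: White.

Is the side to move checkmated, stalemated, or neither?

checkmate

White to move; white king on h7.
In check: yes, from the black rook on h5.
King squares — g6: attacked by Nh8; h6: attacked by Rh5; g7: attacked by Kf8; g8: attacked by Kf8; h8: attacked by Rh5.
Legal moves for White: none.
In check with no legal moves → checkmate.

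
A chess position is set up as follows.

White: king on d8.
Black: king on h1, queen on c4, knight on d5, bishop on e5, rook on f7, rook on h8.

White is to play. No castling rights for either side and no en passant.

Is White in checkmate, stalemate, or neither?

checkmate

White to move; white king on d8.
In check: yes, from the black rook on h8.
King squares — c7: attacked by Qc4; d7: attacked by Rf7; e7: attacked by Nd5; c8: attacked by Qc4; e8: attacked by Rh8.
Legal moves for White: none.
In check with no legal moves → checkmate.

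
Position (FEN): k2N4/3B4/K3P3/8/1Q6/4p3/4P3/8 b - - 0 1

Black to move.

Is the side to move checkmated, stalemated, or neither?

stalemate

Black to move; black king on a8.
In check: no.
King squares — a7: attacked by Ka6; b7: attacked by Qb4; b8: attacked by Qb4.
Legal moves for Black: none.
Not in check and no legal moves → stalemate.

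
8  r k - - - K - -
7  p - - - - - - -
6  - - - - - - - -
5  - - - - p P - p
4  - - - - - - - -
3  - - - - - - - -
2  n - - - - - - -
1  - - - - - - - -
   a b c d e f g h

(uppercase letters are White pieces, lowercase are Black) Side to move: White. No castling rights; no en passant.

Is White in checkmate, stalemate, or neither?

White to move; white king on f8.
In check: no.
Legal moves for White: Kg8, Ke8, Kg7, Kf7, Ke7, f6.
White has 6 legal moves and is not in check → neither.

neither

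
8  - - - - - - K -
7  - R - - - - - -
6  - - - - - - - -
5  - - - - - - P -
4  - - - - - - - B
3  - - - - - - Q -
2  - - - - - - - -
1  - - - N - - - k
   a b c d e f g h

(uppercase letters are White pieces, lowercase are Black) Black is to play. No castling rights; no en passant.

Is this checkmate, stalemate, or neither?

Black to move; black king on h1.
In check: no.
King squares — g1: attacked by Qg3; g2: attacked by Qg3; h2: attacked by Qg3.
Legal moves for Black: none.
Not in check and no legal moves → stalemate.

stalemate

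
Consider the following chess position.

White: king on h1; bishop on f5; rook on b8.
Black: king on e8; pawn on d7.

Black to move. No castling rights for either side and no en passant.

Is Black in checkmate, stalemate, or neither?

neither

Black to move; black king on e8.
In check: yes, from the white rook on b8.
Legal moves for Black: Kf7, Ke7.
Black is in check but has 2 legal moves → neither.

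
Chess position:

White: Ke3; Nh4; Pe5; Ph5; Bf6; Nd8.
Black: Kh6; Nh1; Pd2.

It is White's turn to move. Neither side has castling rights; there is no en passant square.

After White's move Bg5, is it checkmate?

After Bg5: black king on h6; in check: yes, from the white bishop on g5.
Black has 4 legal replies: Kh7, Kg7, Kxh5, Kxg5.
In check but a legal move exists → not checkmate.

no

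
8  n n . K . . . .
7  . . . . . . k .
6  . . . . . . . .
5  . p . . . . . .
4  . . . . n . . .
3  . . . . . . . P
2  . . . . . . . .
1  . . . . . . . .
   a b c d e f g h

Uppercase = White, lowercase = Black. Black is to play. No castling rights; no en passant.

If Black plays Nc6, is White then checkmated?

no

After Nc6: white king on d8; in check: yes, from the black knight on c6.
White has 3 legal replies: Ke8, Kc8, Kd7.
In check but a legal move exists → not checkmate.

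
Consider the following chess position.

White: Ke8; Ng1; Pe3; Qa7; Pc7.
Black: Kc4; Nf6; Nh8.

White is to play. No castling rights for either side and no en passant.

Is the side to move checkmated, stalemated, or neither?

White to move; white king on e8.
In check: yes, from the black knight on f6.
King squares — d7: attacked by Nf6; e7: available; f7: attacked by Nh8; d8: available; f8: available.
Legal moves for White: Kf8, Kd8, Ke7.
White is in check but has 3 legal moves → neither.

neither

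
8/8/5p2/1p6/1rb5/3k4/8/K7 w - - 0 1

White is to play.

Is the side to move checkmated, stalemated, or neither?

White to move; white king on a1.
In check: no.
King squares — b1: attacked by Rb4; a2: attacked by Bc4; b2: attacked by Rb4.
Legal moves for White: none.
Not in check and no legal moves → stalemate.

stalemate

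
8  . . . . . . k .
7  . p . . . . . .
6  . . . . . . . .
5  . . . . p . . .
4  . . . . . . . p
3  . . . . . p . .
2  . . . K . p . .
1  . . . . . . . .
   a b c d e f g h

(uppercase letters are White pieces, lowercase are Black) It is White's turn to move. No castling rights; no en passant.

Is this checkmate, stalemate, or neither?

White to move; white king on d2.
In check: no.
Legal moves for White: Ke3, Kd3, Kc3, Kc2, Kd1, Kc1.
White has 6 legal moves and is not in check → neither.

neither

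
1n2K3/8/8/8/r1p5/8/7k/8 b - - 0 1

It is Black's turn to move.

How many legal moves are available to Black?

Black to move; king on h2.
In check: no.
Legal moves: Nd7, Nc6, Na6, Ra8, Ra7, Ra6, Ra5, Rb4, Ra3, Ra2, Ra1, Kh3, Kg3, Kg2, Kh1, Kg1, c3.
Count: 17.

17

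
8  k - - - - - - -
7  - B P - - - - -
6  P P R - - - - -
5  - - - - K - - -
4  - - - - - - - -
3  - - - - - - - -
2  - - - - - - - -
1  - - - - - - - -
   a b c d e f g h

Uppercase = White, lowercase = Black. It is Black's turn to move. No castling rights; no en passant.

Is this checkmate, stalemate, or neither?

Black to move; black king on a8.
In check: yes, from the white bishop on b7.
King squares — a7: attacked by Pb6; b7: attacked by Pa6; b8: attacked by Pc7.
Legal moves for Black: none.
In check with no legal moves → checkmate.

checkmate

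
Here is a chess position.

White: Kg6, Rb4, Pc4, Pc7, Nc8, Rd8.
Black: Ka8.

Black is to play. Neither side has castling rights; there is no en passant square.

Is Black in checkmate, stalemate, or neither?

Black to move; black king on a8.
In check: no.
King squares — a7: attacked by Nc8; b7: attacked by Rb4; b8: attacked by Rb4.
Legal moves for Black: none.
Not in check and no legal moves → stalemate.

stalemate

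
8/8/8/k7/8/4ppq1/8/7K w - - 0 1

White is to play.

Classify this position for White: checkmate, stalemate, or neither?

stalemate

White to move; white king on h1.
In check: no.
King squares — g1: attacked by Qg3; g2: attacked by Pf3; h2: attacked by Qg3.
Legal moves for White: none.
Not in check and no legal moves → stalemate.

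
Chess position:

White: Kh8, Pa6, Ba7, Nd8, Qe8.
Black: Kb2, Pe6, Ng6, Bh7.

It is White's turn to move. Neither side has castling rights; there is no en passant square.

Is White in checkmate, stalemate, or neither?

White to move; white king on h8.
In check: yes, from the black knight on g6.
King squares — g7: available; h7: available; g8: attacked by Bh7.
Legal moves for White: Kxh7, Kg7, Qxg6.
White is in check but has 3 legal moves → neither.

neither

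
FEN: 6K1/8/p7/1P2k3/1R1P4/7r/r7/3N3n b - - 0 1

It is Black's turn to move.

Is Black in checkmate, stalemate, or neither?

Black to move; black king on e5.
In check: yes, from the white pawn on d4.
King squares — d4: attacked by Rb4; e4: available; f4: available; d5: available; f5: available; d6: available; e6: available; f6: available.
Legal moves for Black: Kf6, Ke6, Kd6, Kf5, Kd5, Kf4, Ke4.
Black is in check but has 7 legal moves → neither.

neither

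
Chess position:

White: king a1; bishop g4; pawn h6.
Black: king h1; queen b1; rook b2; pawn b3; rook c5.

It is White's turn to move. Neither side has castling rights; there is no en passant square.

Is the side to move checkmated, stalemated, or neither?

checkmate

White to move; white king on a1.
In check: yes, from the black queen on b1.
King squares — b1: attacked by Rb2; a2: attacked by Qb1; b2: attacked by Qb1.
Legal moves for White: none.
In check with no legal moves → checkmate.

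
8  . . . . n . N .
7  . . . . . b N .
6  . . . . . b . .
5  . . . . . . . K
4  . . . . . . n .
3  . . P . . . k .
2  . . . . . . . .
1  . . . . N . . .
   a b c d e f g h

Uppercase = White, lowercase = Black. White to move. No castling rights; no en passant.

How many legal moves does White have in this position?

White to move; king on h5.
In check: yes, from the black bishop on f7.
Legal moves: none.
Count: 0.

0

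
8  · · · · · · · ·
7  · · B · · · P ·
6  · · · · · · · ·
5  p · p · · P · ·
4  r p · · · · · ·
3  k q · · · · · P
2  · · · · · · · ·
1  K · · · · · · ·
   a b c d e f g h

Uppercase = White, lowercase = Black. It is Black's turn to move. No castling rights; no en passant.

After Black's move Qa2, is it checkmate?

After Qa2: white king on a1; in check: yes, from the black queen on a2.
King squares — b1: attacked by Qa2; a2: attacked by Ka3; b2: attacked by Qa2.
White has no legal moves → checkmate.

yes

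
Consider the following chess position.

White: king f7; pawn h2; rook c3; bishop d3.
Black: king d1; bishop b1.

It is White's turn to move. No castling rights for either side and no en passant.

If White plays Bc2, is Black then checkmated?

After Bc2: black king on d1; in check: yes, from the white bishop on c2.
Black has 5 legal replies: Ke2, Kd2, Ke1, Kc1, Bxc2.
In check but a legal move exists → not checkmate.

no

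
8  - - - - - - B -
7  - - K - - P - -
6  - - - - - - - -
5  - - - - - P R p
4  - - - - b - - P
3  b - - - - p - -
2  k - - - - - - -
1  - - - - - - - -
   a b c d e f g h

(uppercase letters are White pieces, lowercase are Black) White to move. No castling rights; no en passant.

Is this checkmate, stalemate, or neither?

neither

White to move; white king on c7.
In check: no.
Legal moves for White: Bh7, Kd8, Kc8, Kb8, Kd7, Kb6, Rg7, Rg6, Rxh5, Rg4, Rg3, Rg2+, Rg1, f8=Q+, f8=R+, f8=B+, f8=N+, f6.
White has 18 legal moves and is not in check → neither.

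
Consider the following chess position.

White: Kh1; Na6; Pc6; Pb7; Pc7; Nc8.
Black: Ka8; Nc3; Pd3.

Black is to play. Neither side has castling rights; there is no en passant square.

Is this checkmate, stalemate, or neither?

checkmate

Black to move; black king on a8.
In check: yes, from the white pawn on b7.
King squares — a7: attacked by Nc8; b7: attacked by Pc6; b8: attacked by Na6.
Legal moves for Black: none.
In check with no legal moves → checkmate.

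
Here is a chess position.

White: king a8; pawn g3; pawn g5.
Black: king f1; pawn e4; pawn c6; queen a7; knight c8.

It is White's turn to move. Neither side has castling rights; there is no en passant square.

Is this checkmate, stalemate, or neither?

White to move; white king on a8.
In check: yes, from the black queen on a7.
King squares — a7: attacked by Nc8; b7: attacked by Qa7; b8: attacked by Qa7.
Legal moves for White: none.
In check with no legal moves → checkmate.

checkmate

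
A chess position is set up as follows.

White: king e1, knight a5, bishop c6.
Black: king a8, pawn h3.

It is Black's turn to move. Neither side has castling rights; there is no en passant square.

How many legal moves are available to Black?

Black to move; king on a8.
In check: yes, from the white bishop on c6.
Legal moves: Kb8, Ka7.
Count: 2.

2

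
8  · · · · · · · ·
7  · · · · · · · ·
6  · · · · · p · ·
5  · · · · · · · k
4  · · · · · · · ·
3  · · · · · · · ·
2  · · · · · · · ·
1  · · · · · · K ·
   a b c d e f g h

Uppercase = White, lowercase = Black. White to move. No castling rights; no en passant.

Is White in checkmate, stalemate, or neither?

neither

White to move; white king on g1.
In check: no.
Legal moves for White: Kh2, Kg2, Kf2, Kh1, Kf1.
White has 5 legal moves and is not in check → neither.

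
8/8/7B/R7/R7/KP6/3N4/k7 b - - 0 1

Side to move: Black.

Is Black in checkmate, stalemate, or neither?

Black to move; black king on a1.
In check: no.
King squares — b1: attacked by Nd2; a2: attacked by Ka3; b2: attacked by Ka3.
Legal moves for Black: none.
Not in check and no legal moves → stalemate.

stalemate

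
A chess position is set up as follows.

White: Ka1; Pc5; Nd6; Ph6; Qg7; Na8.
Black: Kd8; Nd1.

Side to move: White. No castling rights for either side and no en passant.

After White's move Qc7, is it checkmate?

After Qc7: black king on d8; in check: yes, from the white queen on c7.
King squares — c7: attacked by Na8; d7: attacked by Qc7; e7: attacked by Qc7; c8: attacked by Nd6; e8: attacked by Nd6.
Black has no legal moves → checkmate.

yes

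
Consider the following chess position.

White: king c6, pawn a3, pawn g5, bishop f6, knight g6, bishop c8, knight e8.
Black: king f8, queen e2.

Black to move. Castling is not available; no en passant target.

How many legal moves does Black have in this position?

Black to move; king on f8.
In check: yes, from the white knight on g6.
Legal moves: Kg8, Kxe8, Kf7.
Count: 3.

3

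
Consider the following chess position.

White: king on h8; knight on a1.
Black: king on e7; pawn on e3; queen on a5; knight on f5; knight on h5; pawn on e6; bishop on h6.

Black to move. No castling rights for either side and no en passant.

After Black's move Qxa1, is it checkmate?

After Qxa1: white king on h8; in check: yes, from the black queen on a1.
White has 2 legal replies: Kg8, Kh7.
In check but a legal move exists → not checkmate.

no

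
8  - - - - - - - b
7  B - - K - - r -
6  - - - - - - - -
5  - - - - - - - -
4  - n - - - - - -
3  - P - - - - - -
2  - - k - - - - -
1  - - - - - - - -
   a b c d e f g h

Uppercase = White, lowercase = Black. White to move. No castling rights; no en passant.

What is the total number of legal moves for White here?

5

White to move; king on d7.
In check: yes, from the black rook on g7.
Legal moves: Ke8, Kd8, Kc8, Ke6, Kd6.
Count: 5.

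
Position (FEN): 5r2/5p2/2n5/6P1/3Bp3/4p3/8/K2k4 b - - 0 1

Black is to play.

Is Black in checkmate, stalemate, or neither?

neither

Black to move; black king on d1.
In check: no.
Legal moves for Black include: Rh8, Rg8, Re8, Rd8, Rc8, Rb8, Ra8+, Nd8, Nb8, Ne7, Na7, Ne5, Na5, Nxd4, Nb4, Ke2, Kd2, Kc2, ... (list truncated; more exist).
Black has legal moves and is not in check → neither.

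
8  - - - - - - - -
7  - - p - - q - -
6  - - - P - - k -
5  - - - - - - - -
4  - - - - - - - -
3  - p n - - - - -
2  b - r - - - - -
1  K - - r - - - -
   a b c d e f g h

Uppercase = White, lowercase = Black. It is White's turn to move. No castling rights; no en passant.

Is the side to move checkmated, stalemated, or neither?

checkmate

White to move; white king on a1.
In check: yes, from the black rook on d1.
King squares — b1: attacked by Rd1; a2: attacked by Rc2; b2: attacked by Rc2.
Legal moves for White: none.
In check with no legal moves → checkmate.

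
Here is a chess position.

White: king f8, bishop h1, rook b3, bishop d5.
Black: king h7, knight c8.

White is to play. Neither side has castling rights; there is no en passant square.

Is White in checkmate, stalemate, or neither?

White to move; white king on f8.
In check: no.
Legal moves for White include: Ke8, Kf7, Bg8+, Ba8, Bf7, Bb7, Be6, Bc6, Bde4+, Bc4, Bdf3, Bdg2, Rb8, Rb7+, Rb6, Rb5, Rb4, Rh3+, ... (list truncated; more exist).
White has legal moves and is not in check → neither.

neither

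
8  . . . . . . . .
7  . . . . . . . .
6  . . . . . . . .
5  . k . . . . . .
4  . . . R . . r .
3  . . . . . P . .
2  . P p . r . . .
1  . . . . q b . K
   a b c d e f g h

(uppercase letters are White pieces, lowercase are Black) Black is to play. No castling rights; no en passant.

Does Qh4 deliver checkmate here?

After Qh4: white king on h1; in check: yes, from the black queen on h4.
King squares — g1: attacked by Rg4; g2: attacked by Bf1; h2: attacked by Re2.
White has no legal moves → checkmate.

yes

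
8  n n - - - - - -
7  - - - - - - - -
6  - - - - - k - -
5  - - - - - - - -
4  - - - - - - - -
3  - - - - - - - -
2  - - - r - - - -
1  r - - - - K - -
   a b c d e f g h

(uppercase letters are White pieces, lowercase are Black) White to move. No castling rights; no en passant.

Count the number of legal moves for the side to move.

White to move; king on f1.
In check: yes, from the black rook on a1.
Legal moves: none.
Count: 0.

0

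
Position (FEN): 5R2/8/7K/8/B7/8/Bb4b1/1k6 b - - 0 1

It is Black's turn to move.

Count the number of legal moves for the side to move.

Black to move; king on b1.
In check: yes, from the white bishop on a2.
Legal moves: Kxa2, Kc1, Ka1.
Count: 3.

3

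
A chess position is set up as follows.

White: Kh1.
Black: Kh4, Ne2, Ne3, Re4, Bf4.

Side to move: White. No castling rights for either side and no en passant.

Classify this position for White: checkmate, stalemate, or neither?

White to move; white king on h1.
In check: no.
King squares — g1: attacked by Ne2; g2: attacked by Ne3; h2: attacked by Bf4.
Legal moves for White: none.
Not in check and no legal moves → stalemate.

stalemate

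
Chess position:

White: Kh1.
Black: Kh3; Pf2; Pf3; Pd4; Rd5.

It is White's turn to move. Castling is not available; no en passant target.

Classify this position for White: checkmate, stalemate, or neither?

White to move; white king on h1.
In check: no.
King squares — g1: attacked by Pf2; g2: attacked by Pf3; h2: attacked by Kh3.
Legal moves for White: none.
Not in check and no legal moves → stalemate.

stalemate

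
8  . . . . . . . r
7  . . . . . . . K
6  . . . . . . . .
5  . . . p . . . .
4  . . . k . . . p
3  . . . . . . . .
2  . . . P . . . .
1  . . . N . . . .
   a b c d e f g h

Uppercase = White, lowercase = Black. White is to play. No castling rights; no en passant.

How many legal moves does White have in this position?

White to move; king on h7.
In check: yes, from the black rook on h8.
Legal moves: Kxh8, Kg7, Kg6.
Count: 3.

3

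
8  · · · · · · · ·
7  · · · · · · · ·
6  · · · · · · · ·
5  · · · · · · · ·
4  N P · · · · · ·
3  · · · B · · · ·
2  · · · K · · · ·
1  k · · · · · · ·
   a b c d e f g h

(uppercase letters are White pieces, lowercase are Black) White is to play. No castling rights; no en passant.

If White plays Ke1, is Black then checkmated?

no

After Ke1: black king on a1; in check: no.
Black is not in check, so this cannot be checkmate.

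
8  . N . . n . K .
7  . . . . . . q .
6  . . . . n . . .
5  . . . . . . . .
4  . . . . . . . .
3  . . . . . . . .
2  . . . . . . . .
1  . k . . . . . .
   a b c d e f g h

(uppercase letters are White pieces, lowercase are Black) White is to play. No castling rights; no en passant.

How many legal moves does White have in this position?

0

White to move; king on g8.
In check: yes, from the black queen on g7.
Legal moves: none.
Count: 0.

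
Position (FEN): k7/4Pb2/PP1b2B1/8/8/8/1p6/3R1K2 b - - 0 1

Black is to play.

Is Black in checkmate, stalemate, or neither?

neither

Black to move; black king on a8.
In check: no.
Legal moves for Black include: Kb8, Bg8, Be8, Bxg6, Be6, Bd5, Bc4+, Bb3, Ba2, Bb8, Bxe7, Bc7, Be5, Bc5, Bf4, Bb4, Bg3, Ba3, ... (list truncated; more exist).
Black has legal moves and is not in check → neither.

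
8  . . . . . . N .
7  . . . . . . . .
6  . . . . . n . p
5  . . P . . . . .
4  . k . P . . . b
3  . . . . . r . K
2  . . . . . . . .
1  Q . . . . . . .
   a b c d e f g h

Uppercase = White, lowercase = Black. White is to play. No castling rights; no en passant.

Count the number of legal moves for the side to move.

White to move; king on h3.
In check: yes, from the black rook on f3.
Legal moves: Kxh4, Kh2, Kg2.
Count: 3.

3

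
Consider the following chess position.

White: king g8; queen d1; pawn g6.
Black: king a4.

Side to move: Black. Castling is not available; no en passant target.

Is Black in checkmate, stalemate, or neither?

neither

Black to move; black king on a4.
In check: yes, from the white queen on d1.
Legal moves for Black: Kb5, Ka5, Kb4, Ka3.
Black is in check but has 4 legal moves → neither.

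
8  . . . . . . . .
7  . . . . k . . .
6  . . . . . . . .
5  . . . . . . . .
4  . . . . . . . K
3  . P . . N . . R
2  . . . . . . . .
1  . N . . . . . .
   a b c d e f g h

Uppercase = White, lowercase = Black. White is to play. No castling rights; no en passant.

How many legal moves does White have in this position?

White to move; king on h4.
In check: no.
Legal moves: Kh5, Kg5, Kg4, Kg3, Rg3, Rf3, Rh2, Rh1, Nf5+, Nd5+, Ng4, Nc4, Ng2, Nc2, Nf1, Nd1, Nc3, Na3, Nd2, b4.
Count: 20.

20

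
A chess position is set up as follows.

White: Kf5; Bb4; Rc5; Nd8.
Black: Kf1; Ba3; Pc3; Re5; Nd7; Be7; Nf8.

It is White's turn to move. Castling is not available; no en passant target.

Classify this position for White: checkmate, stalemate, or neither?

neither

White to move; white king on f5.
In check: yes, from the black rook on e5.
Legal moves for White: Kg4, Kf4, Rxe5.
White is in check but has 3 legal moves → neither.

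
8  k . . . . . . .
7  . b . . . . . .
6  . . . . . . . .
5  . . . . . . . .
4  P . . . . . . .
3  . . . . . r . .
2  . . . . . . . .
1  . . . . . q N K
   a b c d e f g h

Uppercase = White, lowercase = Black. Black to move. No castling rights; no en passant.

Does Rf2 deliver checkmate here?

After Rf2: white king on h1; in check: yes, from the black bishop on b7.
King squares — g1: own knight; g2: attacked by Qf1; h2: attacked by Rf2.
White has no legal moves → checkmate.

yes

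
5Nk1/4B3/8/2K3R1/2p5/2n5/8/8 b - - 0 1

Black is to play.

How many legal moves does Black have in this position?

2

Black to move; king on g8.
In check: yes, from the white rook on g5.
Legal moves: Kh8, Kf7.
Count: 2.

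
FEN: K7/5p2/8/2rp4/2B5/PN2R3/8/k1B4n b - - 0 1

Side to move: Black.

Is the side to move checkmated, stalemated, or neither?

Black to move; black king on a1.
In check: yes, from the white knight on b3.
King squares — b1: available; a2: available; b2: attacked by Bc1.
Legal moves for Black: Ka2, Kb1.
Black is in check but has 2 legal moves → neither.

neither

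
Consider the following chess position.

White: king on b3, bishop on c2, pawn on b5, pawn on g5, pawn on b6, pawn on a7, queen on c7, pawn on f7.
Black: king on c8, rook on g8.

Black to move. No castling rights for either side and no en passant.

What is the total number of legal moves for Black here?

Black to move; king on c8.
In check: yes, from the white queen on c7.
Legal moves: none.
Count: 0.

0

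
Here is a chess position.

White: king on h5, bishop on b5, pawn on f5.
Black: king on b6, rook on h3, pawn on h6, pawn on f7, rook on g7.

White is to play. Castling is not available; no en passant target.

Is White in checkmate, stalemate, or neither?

White to move; white king on h5.
In check: yes, from the black rook on h3.
King squares — g4: attacked by Rg7; h4: attacked by Rh3; g5: attacked by Ph6; g6: attacked by Pf7; h6: attacked by Rh3.
Legal moves for White: none.
In check with no legal moves → checkmate.

checkmate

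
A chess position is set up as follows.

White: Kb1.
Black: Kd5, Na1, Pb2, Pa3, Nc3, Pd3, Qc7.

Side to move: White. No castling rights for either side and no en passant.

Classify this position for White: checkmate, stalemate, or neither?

checkmate

White to move; white king on b1.
In check: yes, from the black knight on c3.
King squares — a1: attacked by Pb2; c1: attacked by Pb2; a2: attacked by Nc3; b2: attacked by Pa3; c2: attacked by Na1.
Legal moves for White: none.
In check with no legal moves → checkmate.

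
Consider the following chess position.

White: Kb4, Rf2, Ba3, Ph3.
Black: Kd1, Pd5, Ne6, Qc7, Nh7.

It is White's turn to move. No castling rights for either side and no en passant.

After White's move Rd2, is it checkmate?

no

After Rd2: black king on d1; in check: yes, from the white rook on d2.
Black has 2 legal replies: Kxd2, Ke1.
In check but a legal move exists → not checkmate.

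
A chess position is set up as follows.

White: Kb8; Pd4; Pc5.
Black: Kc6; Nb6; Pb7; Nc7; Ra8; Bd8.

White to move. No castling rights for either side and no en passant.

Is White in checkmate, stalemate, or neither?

checkmate

White to move; white king on b8.
In check: yes, from the black rook on a8.
King squares — a7: attacked by Ra8; b7: attacked by Kc6; c7: attacked by Kc6; a8: attacked by Nb6; c8: attacked by Nb6.
Legal moves for White: none.
In check with no legal moves → checkmate.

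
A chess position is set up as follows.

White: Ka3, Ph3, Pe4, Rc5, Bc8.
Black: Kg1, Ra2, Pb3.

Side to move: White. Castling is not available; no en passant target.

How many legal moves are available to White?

2

White to move; king on a3.
In check: yes, from the black rook on a2.
Legal moves: Kb4, Kxb3.
Count: 2.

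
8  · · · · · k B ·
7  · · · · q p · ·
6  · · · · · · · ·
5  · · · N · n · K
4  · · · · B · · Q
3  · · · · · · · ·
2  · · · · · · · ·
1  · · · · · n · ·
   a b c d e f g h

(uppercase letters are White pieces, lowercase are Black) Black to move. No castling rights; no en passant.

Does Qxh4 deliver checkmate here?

yes

After Qxh4: white king on h5; in check: yes, from the black queen on h4.
King squares — g4: attacked by Qh4; h4: attacked by Nf5; g5: attacked by Qh4; g6: attacked by Pf7; h6: attacked by Qh4.
White has no legal moves → checkmate.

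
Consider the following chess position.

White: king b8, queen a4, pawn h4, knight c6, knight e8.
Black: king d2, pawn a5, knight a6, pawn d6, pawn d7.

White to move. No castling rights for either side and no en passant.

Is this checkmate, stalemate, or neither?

neither

White to move; white king on b8.
In check: yes, from the black knight on a6.
Legal moves for White: Kc8, Ka8, Kb7, Ka7.
White is in check but has 4 legal moves → neither.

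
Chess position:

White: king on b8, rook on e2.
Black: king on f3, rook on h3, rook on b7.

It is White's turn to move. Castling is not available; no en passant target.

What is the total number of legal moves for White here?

White to move; king on b8.
In check: yes, from the black rook on b7.
Legal moves: Kc8, Ka8, Kxb7.
Count: 3.

3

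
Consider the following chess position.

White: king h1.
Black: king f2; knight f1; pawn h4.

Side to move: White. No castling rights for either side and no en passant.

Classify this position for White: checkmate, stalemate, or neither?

White to move; white king on h1.
In check: no.
King squares — g1: attacked by Kf2; g2: attacked by Kf2; h2: attacked by Nf1.
Legal moves for White: none.
Not in check and no legal moves → stalemate.

stalemate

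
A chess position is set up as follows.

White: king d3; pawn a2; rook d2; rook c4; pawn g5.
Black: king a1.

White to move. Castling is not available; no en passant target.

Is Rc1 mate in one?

After Rc1: black king on a1; in check: yes, from the white rook on c1.
King squares — b1: attacked by Rc1; a2: attacked by Rd2; b2: attacked by Rd2.
Black has no legal moves → checkmate.

yes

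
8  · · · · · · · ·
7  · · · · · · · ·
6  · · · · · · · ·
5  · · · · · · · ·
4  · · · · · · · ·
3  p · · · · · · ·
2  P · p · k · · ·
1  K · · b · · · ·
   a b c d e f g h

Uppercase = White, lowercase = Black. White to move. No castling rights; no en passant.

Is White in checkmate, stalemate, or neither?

stalemate

White to move; white king on a1.
In check: no.
King squares — b1: attacked by Pc2; a2: own pawn; b2: attacked by Pa3.
Legal moves for White: none.
Not in check and no legal moves → stalemate.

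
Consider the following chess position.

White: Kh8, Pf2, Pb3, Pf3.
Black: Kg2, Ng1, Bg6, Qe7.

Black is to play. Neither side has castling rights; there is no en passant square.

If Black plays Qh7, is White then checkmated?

After Qh7: white king on h8; in check: yes, from the black queen on h7.
King squares — g7: attacked by Qh7; h7: attacked by Bg6; g8: attacked by Qh7.
White has no legal moves → checkmate.

yes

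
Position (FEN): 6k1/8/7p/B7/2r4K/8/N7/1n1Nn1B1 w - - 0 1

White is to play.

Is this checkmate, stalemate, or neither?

White to move; white king on h4.
In check: yes, from the black rook on c4.
King squares — g3: available; h3: available; g4: attacked by Rc4; g5: attacked by Ph6; h5: available.
Legal moves for White: Kh5, Kh3, Kg3, Bd4.
White is in check but has 4 legal moves → neither.

neither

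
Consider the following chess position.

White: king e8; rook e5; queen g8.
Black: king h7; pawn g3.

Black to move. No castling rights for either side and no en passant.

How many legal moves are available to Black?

2

Black to move; king on h7.
In check: yes, from the white queen on g8.
Legal moves: Kxg8, Kh6.
Count: 2.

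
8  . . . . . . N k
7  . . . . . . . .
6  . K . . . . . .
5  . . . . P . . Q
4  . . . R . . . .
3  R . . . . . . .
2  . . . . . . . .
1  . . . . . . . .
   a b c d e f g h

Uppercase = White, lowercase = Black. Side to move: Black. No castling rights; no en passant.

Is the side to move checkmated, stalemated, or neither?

Black to move; black king on h8.
In check: yes, from the white queen on h5.
King squares — g7: available; h7: attacked by Qh5; g8: available.
Legal moves for Black: Kxg8, Kg7.
Black is in check but has 2 legal moves → neither.

neither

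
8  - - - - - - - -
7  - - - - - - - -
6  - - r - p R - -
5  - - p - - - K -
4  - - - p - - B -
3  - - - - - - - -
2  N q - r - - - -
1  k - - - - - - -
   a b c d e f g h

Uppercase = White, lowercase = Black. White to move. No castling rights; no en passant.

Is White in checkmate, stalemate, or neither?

White to move; white king on g5.
In check: no.
Legal moves for White include: Rf8, Rf7, Rh6, Rg6, Rxe6, Rf5, Rf4, Rf3, Rf2, Rf1+, Kh6, Kg6, Kh5, Kh4, Kf4, Bxe6, Bh5, Bf5, ... (list truncated; more exist).
White has legal moves and is not in check → neither.

neither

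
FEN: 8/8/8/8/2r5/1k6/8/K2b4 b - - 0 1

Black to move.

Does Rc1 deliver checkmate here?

yes

After Rc1: white king on a1; in check: yes, from the black rook on c1.
King squares — b1: attacked by Rc1; a2: attacked by Kb3; b2: attacked by Kb3.
White has no legal moves → checkmate.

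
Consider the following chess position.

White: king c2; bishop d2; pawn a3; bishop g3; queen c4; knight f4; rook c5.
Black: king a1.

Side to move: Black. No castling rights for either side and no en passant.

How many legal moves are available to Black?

0

Black to move; king on a1.
In check: no.
Legal moves: none.
Count: 0.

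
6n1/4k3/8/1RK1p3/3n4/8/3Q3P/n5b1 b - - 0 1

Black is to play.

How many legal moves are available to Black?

Black to move; king on e7.
In check: no.
Legal moves: Nh6, Nf6, Kf8, Ke8, Kd8, Kf7, Kd7, Kf6, Ke6, Ne6+, Nc6+, Nf5+, Nxb5+, Nf3+, Ndb3+, Ne2+, Ndc2+, Be3, Bxh2, Bf2, Nab3+, Nac2, e4.
Count: 23.

23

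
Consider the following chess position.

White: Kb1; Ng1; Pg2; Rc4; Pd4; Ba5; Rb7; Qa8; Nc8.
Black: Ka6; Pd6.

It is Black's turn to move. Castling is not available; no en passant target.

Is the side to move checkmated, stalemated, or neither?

checkmate

Black to move; black king on a6.
In check: yes, from the white queen on a8.
King squares — a5: attacked by Qa8; b5: attacked by Rb7; b6: attacked by Ba5; a7: attacked by Rb7; b7: attacked by Qa8.
Legal moves for Black: none.
In check with no legal moves → checkmate.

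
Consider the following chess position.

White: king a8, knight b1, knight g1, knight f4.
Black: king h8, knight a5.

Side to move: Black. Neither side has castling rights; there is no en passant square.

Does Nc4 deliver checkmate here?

After Nc4: white king on a8; in check: no.
White is not in check, so this cannot be checkmate.

no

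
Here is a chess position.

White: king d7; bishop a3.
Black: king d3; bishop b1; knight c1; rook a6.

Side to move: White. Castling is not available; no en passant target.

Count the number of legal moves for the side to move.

White to move; king on d7.
In check: no.
Legal moves: Ke8, Kd8, Kc8, Ke7, Kc7, Bf8, Be7, Bd6, Bc5, Bb4, Bb2, Bxc1.
Count: 12.

12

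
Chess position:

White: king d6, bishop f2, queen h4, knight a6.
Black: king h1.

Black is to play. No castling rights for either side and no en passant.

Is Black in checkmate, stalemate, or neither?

Black to move; black king on h1.
In check: yes, from the white queen on h4.
King squares — g1: attacked by Bf2; g2: available; h2: attacked by Qh4.
Legal moves for Black: Kg2.
Black is in check but has 1 legal move → neither.

neither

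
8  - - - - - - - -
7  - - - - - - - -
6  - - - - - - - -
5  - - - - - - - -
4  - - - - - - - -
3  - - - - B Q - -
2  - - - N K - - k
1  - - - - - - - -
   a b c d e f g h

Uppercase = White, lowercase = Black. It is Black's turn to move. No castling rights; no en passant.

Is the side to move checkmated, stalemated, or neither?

Black to move; black king on h2.
In check: no.
King squares — g1: attacked by Be3; h1: attacked by Qf3; g2: attacked by Qf3; g3: attacked by Qf3; h3: attacked by Qf3.
Legal moves for Black: none.
Not in check and no legal moves → stalemate.

stalemate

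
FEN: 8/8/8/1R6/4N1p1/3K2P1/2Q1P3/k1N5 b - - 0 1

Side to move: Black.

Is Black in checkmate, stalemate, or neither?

stalemate

Black to move; black king on a1.
In check: no.
King squares — b1: attacked by Qc2; a2: attacked by Nc1; b2: attacked by Qc2.
Legal moves for Black: none.
Not in check and no legal moves → stalemate.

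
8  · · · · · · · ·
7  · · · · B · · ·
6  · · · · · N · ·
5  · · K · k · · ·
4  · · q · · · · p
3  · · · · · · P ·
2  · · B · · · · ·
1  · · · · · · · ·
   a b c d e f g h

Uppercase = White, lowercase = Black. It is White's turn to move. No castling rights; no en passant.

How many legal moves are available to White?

2

White to move; king on c5.
In check: yes, from the black queen on c4.
Legal moves: Kb6, Kxc4.
Count: 2.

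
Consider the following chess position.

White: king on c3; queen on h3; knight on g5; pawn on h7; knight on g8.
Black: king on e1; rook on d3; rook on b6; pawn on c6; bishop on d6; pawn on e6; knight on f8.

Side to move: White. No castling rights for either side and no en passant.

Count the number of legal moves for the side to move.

White to move; king on c3.
In check: yes, from the black rook on d3.
Legal moves: Kc4, Kxd3, Kc2, Qxd3.
Count: 4.

4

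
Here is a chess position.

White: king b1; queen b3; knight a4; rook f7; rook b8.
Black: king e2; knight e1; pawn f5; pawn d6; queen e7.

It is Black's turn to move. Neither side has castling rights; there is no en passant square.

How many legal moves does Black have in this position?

Black to move; king on e2.
In check: no.
Legal moves: Qf8, Qe8, Qd8, Qxf7, Qd7, Qc7, Qb7, Qa7, Qf6, Qe6, Qg5, Qe5, Qh4, Qe4+, Qe3, Kf2, Kd2, Kf1, Nf3, Nd3, Ng2, Nc2, d5, f4.
Count: 24.

24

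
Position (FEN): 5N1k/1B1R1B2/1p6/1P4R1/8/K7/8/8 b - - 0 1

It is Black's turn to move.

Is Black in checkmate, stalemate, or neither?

Black to move; black king on h8.
In check: no.
King squares — g7: attacked by Rg5; h7: attacked by Nf8; g8: attacked by Rg5.
Legal moves for Black: none.
Not in check and no legal moves → stalemate.

stalemate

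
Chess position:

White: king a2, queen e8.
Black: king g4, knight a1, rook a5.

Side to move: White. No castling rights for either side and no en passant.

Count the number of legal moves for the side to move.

3

White to move; king on a2.
In check: yes, from the black rook on a5.
Legal moves: Kb2, Kb1, Qa4+.
Count: 3.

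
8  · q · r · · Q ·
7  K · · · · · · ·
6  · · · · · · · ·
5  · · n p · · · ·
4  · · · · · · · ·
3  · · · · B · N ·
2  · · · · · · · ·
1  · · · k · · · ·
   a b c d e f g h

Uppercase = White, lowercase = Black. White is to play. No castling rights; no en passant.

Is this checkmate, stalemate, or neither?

checkmate

White to move; white king on a7.
In check: yes, from the black queen on b8.
King squares — a6: attacked by Nc5; b6: attacked by Qb8; b7: attacked by Nc5; a8: attacked by Qb8; b8: attacked by Rd8.
Legal moves for White: none.
In check with no legal moves → checkmate.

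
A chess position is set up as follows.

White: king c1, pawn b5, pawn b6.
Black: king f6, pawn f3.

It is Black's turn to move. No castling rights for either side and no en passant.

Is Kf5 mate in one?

After Kf5: white king on c1; in check: no.
White is not in check, so this cannot be checkmate.

no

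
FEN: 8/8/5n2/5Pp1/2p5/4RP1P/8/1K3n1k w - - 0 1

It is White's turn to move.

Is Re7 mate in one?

After Re7: black king on h1; in check: no.
Black is not in check, so this cannot be checkmate.

no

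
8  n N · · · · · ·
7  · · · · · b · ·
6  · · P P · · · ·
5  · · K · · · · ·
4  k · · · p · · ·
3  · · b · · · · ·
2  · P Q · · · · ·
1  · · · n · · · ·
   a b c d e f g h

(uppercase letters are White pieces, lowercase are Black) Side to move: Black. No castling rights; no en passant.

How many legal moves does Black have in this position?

Black to move; king on a4.
In check: yes, from the white queen on c2.
Legal moves: Ka5, Bb3.
Count: 2.

2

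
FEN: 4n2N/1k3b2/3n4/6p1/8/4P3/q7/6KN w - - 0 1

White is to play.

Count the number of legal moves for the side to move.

6

White to move; king on g1.
In check: no.
Legal moves: Nxf7, Ng6, Ng3, Nf2, Kf1, e4.
Count: 6.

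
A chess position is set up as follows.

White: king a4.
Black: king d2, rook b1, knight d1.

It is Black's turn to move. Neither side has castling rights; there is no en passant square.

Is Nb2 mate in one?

After Nb2: white king on a4; in check: yes, from the black knight on b2.
White has 5 legal replies: Kb5, Ka5, Kb4, Kb3, Ka3.
In check but a legal move exists → not checkmate.

no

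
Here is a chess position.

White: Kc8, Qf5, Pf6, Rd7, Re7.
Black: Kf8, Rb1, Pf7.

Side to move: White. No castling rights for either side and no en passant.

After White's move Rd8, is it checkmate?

yes

After Rd8: black king on f8; in check: yes, from the white rook on d8.
King squares — e7: attacked by Pf6; f7: own pawn; g7: attacked by Pf6; e8: attacked by Re7; g8: attacked by Rd8.
Black has no legal moves → checkmate.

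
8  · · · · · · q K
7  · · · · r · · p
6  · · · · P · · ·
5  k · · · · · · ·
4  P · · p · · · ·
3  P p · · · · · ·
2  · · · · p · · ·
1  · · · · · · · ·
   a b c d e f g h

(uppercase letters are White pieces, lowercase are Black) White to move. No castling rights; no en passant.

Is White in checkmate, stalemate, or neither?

White to move; white king on h8.
In check: yes, from the black queen on g8.
Legal moves for White: Kxg8.
White is in check but has 1 legal move → neither.

neither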